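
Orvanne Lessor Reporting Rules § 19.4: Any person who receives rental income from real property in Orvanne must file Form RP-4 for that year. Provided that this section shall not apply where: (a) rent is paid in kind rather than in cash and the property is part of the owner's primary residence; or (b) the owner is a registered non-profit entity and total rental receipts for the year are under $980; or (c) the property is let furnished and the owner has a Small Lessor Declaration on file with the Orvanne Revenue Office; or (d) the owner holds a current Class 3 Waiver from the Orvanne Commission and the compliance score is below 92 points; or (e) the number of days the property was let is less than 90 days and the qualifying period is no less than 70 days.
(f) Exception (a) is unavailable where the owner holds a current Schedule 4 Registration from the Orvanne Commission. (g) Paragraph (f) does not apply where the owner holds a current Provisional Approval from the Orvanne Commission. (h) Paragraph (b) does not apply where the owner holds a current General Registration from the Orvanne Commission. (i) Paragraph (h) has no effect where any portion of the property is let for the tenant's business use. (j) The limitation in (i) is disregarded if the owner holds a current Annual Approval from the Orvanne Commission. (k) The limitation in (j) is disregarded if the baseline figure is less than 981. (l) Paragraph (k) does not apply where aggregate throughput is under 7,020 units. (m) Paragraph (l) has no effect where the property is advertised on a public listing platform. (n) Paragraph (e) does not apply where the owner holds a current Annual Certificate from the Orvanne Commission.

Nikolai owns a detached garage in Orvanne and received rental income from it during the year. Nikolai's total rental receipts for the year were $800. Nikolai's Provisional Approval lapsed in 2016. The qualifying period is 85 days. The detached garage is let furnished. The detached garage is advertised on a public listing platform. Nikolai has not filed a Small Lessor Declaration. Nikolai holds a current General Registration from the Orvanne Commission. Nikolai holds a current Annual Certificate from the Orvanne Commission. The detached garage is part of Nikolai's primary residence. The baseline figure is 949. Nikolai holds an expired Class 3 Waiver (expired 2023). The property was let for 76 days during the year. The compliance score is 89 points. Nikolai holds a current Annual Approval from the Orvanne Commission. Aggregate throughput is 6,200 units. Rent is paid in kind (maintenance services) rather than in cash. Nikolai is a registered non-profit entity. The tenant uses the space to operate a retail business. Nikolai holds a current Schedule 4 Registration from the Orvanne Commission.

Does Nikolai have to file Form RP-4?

No — exception (b) applies; Nikolai is not required to file Form RP-4.

Exception (a)'s conditions are all satisfied: rent is paid in kind; the detached garage is part of the primary residence. But: (f) is triggered — a current Schedule 4 Registration is held. (g), which would lift (f), is not triggered — there is no Provisional Approval in force. Exception (a) does not apply.
All of (b)'s requirements are met (Nikolai is a registered non-profit; total rental receipts for the year are $800, under the $980 limit). Applying paragraphs (h)–(m): (h) operates (a current General Registration is held), but is overridden by (i): (i) operates against (h): the space is let for business use. (j) operates (a current Annual Approval is held), but is displaced by (k): (k) is engaged — the baseline figure is 949, less than the 981 limit. (l) would limit (k) — aggregate throughput is 6,200 units, under the 7,020 units limit — but (m) sets (l) aside: (m) operates — the property is publicly advertised. (b) remains available.
Exception (c) does not apply: no Small Lessor Declaration is on file.
Exception (d) does not apply: the Class 3 Waiver is not current.
All of (e)'s requirements are met (the number of days the property was let is 76 days, less than the 90 days limit; the qualifying period is 85 days, meeting the 70 days threshold). But: (n) operates — a current Annual Certificate is held. (e) is therefore removed.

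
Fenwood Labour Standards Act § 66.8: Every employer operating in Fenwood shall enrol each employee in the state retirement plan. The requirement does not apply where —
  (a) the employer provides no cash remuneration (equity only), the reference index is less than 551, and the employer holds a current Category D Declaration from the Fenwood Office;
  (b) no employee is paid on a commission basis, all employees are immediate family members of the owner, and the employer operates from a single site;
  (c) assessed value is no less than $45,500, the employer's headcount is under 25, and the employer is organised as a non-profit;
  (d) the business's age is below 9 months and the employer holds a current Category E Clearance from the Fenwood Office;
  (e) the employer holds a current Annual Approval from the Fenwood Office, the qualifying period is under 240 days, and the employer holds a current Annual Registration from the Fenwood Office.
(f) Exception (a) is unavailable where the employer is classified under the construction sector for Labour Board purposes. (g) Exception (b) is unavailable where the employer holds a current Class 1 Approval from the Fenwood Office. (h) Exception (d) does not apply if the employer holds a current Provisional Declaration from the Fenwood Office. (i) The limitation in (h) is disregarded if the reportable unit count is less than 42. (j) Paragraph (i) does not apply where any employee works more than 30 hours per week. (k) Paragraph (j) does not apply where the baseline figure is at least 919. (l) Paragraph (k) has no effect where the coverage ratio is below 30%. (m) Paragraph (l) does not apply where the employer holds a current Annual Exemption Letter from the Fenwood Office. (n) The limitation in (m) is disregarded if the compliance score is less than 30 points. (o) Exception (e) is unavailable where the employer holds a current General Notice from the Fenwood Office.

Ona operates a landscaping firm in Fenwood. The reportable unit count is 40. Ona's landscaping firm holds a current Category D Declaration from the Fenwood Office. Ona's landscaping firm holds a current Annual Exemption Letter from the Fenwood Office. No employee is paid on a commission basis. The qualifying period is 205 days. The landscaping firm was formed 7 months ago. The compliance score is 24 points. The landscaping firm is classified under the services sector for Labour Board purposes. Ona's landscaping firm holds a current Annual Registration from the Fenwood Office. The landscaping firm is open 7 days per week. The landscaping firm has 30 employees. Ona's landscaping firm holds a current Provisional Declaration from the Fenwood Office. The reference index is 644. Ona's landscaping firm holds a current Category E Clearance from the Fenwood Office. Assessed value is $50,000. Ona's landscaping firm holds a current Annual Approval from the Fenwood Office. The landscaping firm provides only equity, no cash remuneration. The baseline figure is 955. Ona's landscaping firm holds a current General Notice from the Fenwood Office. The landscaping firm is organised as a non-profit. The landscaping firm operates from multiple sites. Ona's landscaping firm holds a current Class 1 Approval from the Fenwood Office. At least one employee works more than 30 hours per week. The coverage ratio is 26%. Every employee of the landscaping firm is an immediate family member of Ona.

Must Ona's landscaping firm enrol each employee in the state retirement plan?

Yes — Ona's landscaping firm must enrol each employee in the state retirement plan.

Exception (a) fails — the reference index is 644, not less than 551.
Exception (b) fails — the employer operates from multiple sites.
Exception (c) requires that the employer's headcount is under 25; but the employer's headcount is 30, not under 25, so (c) is unavailable.
Exception (d) is satisfied on its face — the business's age is 7 months, below the 9 months limit; a current Category E Clearance is held. But applying paragraphs (h)–(n): (h) is engaged — a current Provisional Declaration is held. (i) would limit (h) — the reportable unit count is 40, less than the 42 limit — but (j) sets (i) aside: (j) operates against (i): at least one employee exceeds 30 hours/week. (k) is triggered (the baseline figure is 955, meeting the 919 threshold), but is displaced by (l): (l) operates against (k): the coverage ratio is 26%, below the 30% limit. (m) would limit (l) — a current Annual Exemption Letter is held — but (n) sets (m) aside: (n) is triggered — the compliance score is 24 points, less than the 30 points limit. (d) is therefore removed.
Exception (e)'s conditions are all satisfied: a current Annual Approval is held; the qualifying period is 205 days, under the 240 days limit; a current Annual Registration is held. But: (o) operates — a current General Notice is held. So (e) is unavailable.
None of the exceptions is available; § 66.8 applies in full.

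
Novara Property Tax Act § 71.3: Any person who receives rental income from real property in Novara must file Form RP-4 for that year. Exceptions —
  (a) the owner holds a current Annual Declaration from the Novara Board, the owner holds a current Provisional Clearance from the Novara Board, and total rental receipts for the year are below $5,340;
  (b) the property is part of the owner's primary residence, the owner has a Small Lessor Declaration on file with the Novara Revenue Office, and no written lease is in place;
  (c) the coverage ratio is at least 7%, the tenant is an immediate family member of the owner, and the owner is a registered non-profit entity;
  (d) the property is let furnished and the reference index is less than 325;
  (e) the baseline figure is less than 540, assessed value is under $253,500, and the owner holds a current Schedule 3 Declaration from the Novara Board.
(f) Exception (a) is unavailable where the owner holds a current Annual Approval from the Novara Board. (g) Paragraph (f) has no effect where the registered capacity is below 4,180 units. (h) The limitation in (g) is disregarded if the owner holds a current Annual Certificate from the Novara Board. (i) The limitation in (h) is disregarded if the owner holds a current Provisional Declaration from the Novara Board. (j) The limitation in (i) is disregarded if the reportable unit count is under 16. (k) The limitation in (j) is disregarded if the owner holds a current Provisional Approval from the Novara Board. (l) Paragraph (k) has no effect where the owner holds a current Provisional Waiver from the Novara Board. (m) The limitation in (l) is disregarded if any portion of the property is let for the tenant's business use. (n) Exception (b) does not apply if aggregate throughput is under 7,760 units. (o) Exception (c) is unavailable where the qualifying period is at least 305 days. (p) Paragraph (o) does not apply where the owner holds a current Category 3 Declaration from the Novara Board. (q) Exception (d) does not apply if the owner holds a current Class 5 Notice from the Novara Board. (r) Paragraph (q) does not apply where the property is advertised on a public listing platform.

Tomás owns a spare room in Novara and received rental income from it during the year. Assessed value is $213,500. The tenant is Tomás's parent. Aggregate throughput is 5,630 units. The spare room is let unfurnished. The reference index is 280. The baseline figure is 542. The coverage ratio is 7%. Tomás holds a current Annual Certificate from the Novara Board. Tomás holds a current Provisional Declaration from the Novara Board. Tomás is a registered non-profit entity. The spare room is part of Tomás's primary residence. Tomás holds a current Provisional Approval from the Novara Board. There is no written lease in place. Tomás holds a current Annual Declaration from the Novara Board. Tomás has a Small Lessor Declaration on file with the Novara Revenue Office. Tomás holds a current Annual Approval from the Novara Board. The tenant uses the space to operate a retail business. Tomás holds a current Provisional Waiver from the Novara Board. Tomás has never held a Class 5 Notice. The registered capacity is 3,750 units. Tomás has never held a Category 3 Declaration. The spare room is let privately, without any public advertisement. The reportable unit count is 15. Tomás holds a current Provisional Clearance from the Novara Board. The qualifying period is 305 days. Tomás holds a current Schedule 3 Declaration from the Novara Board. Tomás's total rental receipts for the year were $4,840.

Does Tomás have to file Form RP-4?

No — exception (a) applies; Tomás is not required to file Form RP-4.

Exception (a) is satisfied on its face — a current Annual Declaration is held; a current Provisional Clearance is held; total rental receipts for the year are $4,840, below the $5,340 limit. As to paragraphs (f)–(m): (f) would limit (a) — a current Annual Approval is held — but (g) sets (f) aside: (g) operates against (f): the registered capacity is 3,750 units, below the 4,180 units limit. (h) would limit (g) — a current Annual Certificate is held — but (i) sets (h) aside: (i) operates against (h): a current Provisional Declaration is held. (j) is engaged (the reportable unit count is 15, under the 16 limit), but is itself disapplied by (k): (k) operates against (j): a current Provisional Approval is held. (l) is engaged (a current Provisional Waiver is held), but is displaced by (m): (m) is triggered — the space is let for business use. So (a) applies.
All of (b)'s requirements are met (the spare room is part of the primary residence; a Small Lessor Declaration is on file; there is no written lease). But: (n) applies — aggregate throughput is 5,630 units, under the 7,760 units limit. Exception (b) does not apply.
Exception (c)'s conditions are all satisfied: the coverage ratio is 7%, meeting the 7% threshold; the tenant is an immediate family member; Tomás is a registered non-profit. However, paragraphs (o)–(p) must be considered: (o) operates against (c): the qualifying period is 305 days, meeting the 305 days threshold. (p), which would lift (o), does not operate here — there is no Category 3 Declaration in force. Exception (c) does not apply.
Exception (d) does not apply: the property is let unfurnished.
Exception (e) does not apply: the baseline figure is 542, not less than 540.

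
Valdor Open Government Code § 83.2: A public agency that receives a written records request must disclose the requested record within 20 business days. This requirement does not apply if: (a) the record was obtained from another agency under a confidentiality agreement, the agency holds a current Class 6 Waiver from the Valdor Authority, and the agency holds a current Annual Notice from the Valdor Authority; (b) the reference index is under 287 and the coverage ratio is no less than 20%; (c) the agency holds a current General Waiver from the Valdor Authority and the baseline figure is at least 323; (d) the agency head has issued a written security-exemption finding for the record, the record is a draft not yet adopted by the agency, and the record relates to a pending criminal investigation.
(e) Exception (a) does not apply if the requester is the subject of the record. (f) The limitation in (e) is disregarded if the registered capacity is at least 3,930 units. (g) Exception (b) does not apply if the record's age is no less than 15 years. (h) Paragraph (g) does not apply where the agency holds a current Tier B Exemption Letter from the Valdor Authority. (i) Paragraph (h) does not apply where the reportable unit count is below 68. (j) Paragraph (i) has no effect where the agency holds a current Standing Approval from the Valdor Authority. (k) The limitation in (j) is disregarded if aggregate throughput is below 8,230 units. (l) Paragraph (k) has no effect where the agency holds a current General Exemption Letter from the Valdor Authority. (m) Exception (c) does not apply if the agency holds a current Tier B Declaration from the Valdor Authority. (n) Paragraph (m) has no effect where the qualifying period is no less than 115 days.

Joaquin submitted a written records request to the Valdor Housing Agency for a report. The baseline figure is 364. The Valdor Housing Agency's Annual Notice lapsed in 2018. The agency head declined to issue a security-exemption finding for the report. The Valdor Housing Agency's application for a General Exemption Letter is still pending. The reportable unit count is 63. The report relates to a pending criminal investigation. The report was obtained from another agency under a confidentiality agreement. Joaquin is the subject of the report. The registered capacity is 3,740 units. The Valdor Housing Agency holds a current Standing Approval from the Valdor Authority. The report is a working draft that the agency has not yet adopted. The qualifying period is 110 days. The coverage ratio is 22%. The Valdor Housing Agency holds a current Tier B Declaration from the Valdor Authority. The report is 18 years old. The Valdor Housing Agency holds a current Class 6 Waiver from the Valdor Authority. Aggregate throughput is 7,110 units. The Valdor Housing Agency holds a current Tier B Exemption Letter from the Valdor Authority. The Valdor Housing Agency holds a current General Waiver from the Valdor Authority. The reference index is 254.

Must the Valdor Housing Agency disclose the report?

Yes — the Valdor Housing Agency must disclose the report.

Exception (a) fails — the Annual Notice is not current.
Exception (b)'s conditions are all satisfied: the reference index is 254, under the 287 limit; the coverage ratio is 22%, meeting the 20% threshold. However, paragraphs (g)–(l) must be considered: (g) applies — the record's age is 18 years, meeting the 15 years threshold. (h) is triggered (a current Tier B Exemption Letter is held), but is itself disapplied by (i): (i) is triggered — the reportable unit count is 63, below the 68 limit. (j) is triggered (a current Standing Approval is held), but is overridden by (k): (k) operates against (j): aggregate throughput is 7,110 units, below the 8,230 units limit. (l), which would lift (k), is inapplicable — the General Exemption Letter is not current. (b) is therefore removed.
Exception (c): a current General Waiver is held; the baseline figure is 364, meeting the 323 threshold — every condition holds. Turning to paragraphs (m)–(n): (m) is engaged — a current Tier B Declaration is held. (n) is not engaged (the qualifying period is 110 days, short of 115 days), so (m) stands. So (c) is unavailable.
Exception (d) does not apply: the agency head declined to issue a security-exemption finding.
No exception is made out. the Valdor Housing Agency falls within the general rule.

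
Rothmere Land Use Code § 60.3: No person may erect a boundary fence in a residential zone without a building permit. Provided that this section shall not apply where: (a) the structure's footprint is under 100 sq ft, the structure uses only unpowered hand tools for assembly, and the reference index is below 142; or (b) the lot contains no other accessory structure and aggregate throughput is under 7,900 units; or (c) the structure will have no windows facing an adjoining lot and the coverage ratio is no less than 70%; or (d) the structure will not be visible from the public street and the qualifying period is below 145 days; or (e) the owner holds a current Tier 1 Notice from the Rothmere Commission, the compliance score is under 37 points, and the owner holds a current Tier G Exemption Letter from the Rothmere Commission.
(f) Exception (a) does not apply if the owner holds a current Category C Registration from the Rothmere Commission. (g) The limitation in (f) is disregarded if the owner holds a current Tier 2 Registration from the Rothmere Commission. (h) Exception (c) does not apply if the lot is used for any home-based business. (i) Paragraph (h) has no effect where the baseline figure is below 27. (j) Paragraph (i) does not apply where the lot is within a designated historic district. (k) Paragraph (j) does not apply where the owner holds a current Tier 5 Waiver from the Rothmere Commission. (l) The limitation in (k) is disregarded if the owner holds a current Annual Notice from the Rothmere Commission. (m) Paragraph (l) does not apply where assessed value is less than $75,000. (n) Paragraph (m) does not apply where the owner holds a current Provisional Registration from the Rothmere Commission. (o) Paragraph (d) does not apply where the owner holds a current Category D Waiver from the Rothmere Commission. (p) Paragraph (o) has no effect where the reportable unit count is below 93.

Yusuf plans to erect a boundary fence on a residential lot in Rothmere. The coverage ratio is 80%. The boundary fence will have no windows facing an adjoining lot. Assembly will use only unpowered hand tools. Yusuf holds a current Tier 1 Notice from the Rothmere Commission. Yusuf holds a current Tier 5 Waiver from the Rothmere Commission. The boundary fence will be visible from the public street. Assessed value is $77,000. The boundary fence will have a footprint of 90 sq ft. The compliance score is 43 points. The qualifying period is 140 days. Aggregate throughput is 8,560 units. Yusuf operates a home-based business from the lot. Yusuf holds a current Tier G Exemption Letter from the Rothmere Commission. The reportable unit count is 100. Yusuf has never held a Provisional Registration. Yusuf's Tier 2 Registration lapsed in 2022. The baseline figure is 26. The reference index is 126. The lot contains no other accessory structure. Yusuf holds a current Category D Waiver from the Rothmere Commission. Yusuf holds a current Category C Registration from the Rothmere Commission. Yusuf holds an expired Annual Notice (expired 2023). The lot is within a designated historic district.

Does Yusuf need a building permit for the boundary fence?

All of (a)'s requirements are met (the structure's footprint is 90 sq ft, under the 100 sq ft limit; assembly uses only hand tools; the reference index is 126, below the 142 limit). But applying paragraphs (f)–(g): (f) is triggered — a current Category C Registration is held. (g), which would lift (f), is not engaged — the Tier 2 Registration is not current. Exception (a) does not apply.
Exception (b) does not apply: aggregate throughput is 8,560 units, not under 7,900 units.
All of (c)'s requirements are met (no windows face an adjoining lot; the coverage ratio is 80%, meeting the 70% threshold). As to paragraphs (h)–(n): (h) is engaged (a home-based business operates on the lot), but is overridden by (i): (i) operates — the baseline figure is 26, below the 27 limit. (j) operates (the lot is in a historic district), but is set aside by (k): (k) operates against (j): a current Tier 5 Waiver is held. (l), which would lift (k), is not engaged — the Annual Notice is not current. Exception (c) stands.
Exception (d) does not apply: the structure will be visible from the street.
Exception (e) fails — the compliance score is 43 points, not under 37 points.

No — exception (c) applies; Yusuf does not need a building permit.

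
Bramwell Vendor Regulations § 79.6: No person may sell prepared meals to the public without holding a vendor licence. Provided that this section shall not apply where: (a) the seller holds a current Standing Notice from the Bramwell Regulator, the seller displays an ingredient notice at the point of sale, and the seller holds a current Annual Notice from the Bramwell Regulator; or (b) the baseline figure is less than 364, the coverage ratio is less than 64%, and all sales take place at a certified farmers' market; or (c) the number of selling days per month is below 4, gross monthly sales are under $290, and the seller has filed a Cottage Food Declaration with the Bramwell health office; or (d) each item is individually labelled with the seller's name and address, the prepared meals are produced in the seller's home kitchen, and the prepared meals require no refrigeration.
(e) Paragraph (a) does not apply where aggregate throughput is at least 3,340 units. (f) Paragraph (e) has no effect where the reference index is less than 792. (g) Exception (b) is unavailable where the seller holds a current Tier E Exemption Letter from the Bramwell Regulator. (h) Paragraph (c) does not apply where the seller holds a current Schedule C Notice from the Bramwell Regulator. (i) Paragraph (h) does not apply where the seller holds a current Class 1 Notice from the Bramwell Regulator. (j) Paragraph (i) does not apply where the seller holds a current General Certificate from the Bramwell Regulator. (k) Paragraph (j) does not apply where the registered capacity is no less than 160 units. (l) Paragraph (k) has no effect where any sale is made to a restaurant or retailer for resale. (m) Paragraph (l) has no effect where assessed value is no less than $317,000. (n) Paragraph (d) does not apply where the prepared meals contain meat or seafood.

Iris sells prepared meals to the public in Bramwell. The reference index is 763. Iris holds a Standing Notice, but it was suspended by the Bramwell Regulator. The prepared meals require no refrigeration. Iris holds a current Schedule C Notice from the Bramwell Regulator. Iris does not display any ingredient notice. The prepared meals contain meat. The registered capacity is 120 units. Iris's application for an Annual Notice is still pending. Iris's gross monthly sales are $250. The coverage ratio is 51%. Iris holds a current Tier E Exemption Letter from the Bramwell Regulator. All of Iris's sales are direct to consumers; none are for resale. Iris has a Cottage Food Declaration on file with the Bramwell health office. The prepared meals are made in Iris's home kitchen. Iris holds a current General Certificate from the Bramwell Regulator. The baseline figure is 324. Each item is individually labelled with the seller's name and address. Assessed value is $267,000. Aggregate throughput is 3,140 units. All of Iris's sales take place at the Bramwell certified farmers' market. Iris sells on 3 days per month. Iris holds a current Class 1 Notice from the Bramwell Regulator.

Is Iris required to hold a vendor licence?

Yes — Iris must hold a vendor licence.

Exception (a) fails — no current Standing Notice is held.
All of (b)'s requirements are met (the baseline figure is 324, less than the 364 limit; the coverage ratio is 51%, less than the 64% limit; all sales are at a certified farmers' market). But applying paragraph (g): (g) operates against (b): a current Tier E Exemption Letter is held. So (b) is unavailable.
Exception (c)'s conditions are all satisfied: the number of selling days per month is 3, below the 4 limit; gross monthly sales are $250, under the $290 limit; a Cottage Food Declaration is on file. But: (h) operates against (c): a current Schedule C Notice is held. (i) applies (a current Class 1 Notice is held), but is overridden by (j): (j) operates against (i): a current General Certificate is held. (k) does not operate here (the registered capacity is 120 units, short of 160 units), so (j) stands. So (c) is unavailable.
Exception (d): items are individually labelled; the prepared meals are home-kitchen produced; the prepared meals are shelf-stable — every condition holds. But: (n) applies — the prepared meals contain meat. So (d) is unavailable.
Every exception is unavailable, so the rule governs.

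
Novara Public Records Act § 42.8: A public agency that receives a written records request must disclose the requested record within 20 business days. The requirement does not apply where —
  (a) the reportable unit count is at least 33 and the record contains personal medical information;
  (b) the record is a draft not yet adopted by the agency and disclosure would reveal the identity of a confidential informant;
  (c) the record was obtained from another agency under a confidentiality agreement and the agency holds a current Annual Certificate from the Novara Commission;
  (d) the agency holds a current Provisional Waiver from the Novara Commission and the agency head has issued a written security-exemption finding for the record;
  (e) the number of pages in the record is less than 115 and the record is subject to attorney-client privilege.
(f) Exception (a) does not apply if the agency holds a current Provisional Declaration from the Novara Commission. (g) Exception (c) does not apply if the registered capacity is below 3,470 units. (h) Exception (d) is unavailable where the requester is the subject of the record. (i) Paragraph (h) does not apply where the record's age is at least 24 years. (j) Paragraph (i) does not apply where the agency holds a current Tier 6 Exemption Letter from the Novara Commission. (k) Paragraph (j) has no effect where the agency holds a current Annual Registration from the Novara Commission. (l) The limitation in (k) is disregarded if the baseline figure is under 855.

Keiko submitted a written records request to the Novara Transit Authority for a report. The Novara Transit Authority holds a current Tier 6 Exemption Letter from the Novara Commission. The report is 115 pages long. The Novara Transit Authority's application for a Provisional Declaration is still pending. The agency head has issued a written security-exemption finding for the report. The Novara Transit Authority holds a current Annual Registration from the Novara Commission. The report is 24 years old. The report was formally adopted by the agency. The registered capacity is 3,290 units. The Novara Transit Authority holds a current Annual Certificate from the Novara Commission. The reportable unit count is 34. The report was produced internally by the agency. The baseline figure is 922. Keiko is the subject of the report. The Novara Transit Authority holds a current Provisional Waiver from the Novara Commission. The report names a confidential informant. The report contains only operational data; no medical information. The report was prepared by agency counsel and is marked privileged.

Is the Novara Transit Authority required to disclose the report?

No — exception (d) applies; the Novara Transit Authority is not required to disclose the report.

Exception (a) does not apply: the report contains only operational data.
Exception (b) requires that the record is a draft not yet adopted by the agency; but the report has been formally adopted, so (b) is unavailable.
Exception (c) does not apply: the report was produced internally.
All of (d)'s requirements are met (a current Provisional Waiver is held; a written security-exemption finding has been issued). Under paragraphs (h)–(l): (h) applies (Keiko is the subject of the report), but is itself disapplied by (i): (i) operates against (h): the record's age is 24 years, meeting the 24 years threshold. (j) operates (a current Tier 6 Exemption Letter is held), but is overridden by (k): (k) operates against (j): a current Annual Registration is held. (l), which would lift (k), is not engaged — the baseline figure is 922, not under 855. (d) remains available.
Exception (e) fails — the number of pages in the record is 115, not less than 115.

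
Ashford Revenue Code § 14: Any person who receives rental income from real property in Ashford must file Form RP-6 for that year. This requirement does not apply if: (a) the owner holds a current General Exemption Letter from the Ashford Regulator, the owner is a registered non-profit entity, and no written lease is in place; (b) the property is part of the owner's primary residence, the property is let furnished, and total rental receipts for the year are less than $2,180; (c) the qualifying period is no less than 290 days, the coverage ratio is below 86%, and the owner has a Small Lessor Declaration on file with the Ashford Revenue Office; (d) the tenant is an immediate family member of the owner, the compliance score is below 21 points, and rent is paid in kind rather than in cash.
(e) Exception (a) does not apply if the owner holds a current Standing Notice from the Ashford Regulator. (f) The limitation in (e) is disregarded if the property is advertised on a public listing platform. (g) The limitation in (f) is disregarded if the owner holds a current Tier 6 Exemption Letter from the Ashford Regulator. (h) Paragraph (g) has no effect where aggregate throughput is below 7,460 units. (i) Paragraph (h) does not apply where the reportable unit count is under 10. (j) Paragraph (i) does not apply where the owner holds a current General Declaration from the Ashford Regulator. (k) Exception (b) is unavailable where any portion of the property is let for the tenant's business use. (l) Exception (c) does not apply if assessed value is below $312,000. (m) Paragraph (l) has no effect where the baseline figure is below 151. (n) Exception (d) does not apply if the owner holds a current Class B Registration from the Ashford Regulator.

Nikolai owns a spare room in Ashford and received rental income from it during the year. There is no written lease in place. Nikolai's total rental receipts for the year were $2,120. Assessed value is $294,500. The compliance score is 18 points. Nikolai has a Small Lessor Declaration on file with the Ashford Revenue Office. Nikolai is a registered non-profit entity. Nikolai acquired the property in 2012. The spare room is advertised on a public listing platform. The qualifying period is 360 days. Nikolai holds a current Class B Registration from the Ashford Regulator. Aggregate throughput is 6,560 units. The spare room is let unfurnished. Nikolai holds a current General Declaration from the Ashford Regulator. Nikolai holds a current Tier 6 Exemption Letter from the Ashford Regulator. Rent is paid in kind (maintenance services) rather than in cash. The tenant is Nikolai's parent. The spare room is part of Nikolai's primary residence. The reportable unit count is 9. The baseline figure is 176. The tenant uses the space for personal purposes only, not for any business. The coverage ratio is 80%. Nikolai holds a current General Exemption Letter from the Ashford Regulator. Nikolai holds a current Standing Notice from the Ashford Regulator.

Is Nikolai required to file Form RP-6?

No — exception (a) applies; Nikolai is not required to file Form RP-6.

All of (a)'s requirements are met (a current General Exemption Letter is held; Nikolai is a registered non-profit; there is no written lease). Considering the limiting provisions: (e) applies (a current Standing Notice is held), but is displaced by (f): (f) operates against (e): the property is publicly advertised. (g) would limit (f) — a current Tier 6 Exemption Letter is held — but (h) sets (g) aside: (h) operates against (g): aggregate throughput is 6,560 units, below the 7,460 units limit. (i) is triggered (the reportable unit count is 9, under the 10 limit), but is itself disapplied by (j): (j) is engaged — a current General Declaration is held. (a) remains available.
Exception (b) fails — the property is let unfurnished.
Exception (c)'s conditions are all satisfied: the qualifying period is 360 days, meeting the 290 days threshold; the coverage ratio is 80%, below the 86% limit; a Small Lessor Declaration is on file. But: (l) operates against (c): assessed value is $294,500, below the $312,000 limit. (m), which would lift (l), is inapplicable — the baseline figure is 176, not below 151. (c) is therefore removed.
All of (d)'s requirements are met (the tenant is an immediate family member; the compliance score is 18 points, below the 21 points limit; rent is paid in kind). But: (n) operates against (d): a current Class B Registration is held. (d) is therefore removed.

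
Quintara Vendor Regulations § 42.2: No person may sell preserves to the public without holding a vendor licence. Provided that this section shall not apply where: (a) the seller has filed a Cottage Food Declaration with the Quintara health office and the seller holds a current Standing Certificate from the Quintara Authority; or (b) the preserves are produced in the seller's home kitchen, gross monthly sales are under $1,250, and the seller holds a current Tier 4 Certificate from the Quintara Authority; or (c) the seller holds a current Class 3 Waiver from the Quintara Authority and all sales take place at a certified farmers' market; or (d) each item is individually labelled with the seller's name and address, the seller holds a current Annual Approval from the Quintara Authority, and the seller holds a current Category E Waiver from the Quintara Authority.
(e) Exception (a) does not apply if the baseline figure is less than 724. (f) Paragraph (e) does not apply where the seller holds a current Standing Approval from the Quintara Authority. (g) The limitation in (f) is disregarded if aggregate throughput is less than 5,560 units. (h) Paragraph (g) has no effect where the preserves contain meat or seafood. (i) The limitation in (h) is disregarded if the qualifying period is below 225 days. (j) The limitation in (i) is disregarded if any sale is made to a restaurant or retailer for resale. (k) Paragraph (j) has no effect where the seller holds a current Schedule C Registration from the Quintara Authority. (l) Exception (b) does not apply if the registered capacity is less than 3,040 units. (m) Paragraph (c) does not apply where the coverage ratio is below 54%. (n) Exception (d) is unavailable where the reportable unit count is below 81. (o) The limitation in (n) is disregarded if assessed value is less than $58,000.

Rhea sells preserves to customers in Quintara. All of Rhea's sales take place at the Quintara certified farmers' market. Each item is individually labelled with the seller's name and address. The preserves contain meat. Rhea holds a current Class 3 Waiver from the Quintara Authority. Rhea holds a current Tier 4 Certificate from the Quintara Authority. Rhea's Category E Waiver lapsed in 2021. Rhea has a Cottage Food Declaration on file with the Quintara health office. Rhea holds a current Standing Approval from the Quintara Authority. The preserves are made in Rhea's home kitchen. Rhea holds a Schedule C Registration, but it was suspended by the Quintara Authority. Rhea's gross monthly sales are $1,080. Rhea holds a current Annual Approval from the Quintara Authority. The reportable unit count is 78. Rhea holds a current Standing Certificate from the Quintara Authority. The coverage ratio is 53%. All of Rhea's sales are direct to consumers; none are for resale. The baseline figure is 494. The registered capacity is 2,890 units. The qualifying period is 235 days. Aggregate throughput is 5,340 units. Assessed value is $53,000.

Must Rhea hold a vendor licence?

Exception (a) is satisfied on its face — a Cottage Food Declaration is on file; a current Standing Certificate is held. Applying paragraphs (e)–(k): (e) would limit (a) — the baseline figure is 494, less than the 724 limit — but (f) sets (e) aside: (f) applies — a current Standing Approval is held. (g) would limit (f) — aggregate throughput is 5,340 units, less than the 5,560 units limit — but (h) sets (g) aside: (h) operates against (g): the preserves contain meat. (i) is not triggered (the qualifying period is 235 days, not below 225 days), so (h) stands. Exception (a) stands.
Exception (b) is satisfied on its face — the preserves are home-kitchen produced; gross monthly sales are $1,080, under the $1,250 limit; a current Tier 4 Certificate is held. Turning to paragraph (l): (l) operates against (b): the registered capacity is 2,890 units, less than the 3,040 units limit. Exception (b) does not apply.
All of (c)'s requirements are met (a current Class 3 Waiver is held; all sales are at a certified farmers' market). But: (m) is triggered — the coverage ratio is 53%, below the 54% limit. Exception (c) does not apply.
Exception (d) does not apply: the Category E Waiver is not current.

No — exception (a) applies; Rhea is not required to hold a vendor licence.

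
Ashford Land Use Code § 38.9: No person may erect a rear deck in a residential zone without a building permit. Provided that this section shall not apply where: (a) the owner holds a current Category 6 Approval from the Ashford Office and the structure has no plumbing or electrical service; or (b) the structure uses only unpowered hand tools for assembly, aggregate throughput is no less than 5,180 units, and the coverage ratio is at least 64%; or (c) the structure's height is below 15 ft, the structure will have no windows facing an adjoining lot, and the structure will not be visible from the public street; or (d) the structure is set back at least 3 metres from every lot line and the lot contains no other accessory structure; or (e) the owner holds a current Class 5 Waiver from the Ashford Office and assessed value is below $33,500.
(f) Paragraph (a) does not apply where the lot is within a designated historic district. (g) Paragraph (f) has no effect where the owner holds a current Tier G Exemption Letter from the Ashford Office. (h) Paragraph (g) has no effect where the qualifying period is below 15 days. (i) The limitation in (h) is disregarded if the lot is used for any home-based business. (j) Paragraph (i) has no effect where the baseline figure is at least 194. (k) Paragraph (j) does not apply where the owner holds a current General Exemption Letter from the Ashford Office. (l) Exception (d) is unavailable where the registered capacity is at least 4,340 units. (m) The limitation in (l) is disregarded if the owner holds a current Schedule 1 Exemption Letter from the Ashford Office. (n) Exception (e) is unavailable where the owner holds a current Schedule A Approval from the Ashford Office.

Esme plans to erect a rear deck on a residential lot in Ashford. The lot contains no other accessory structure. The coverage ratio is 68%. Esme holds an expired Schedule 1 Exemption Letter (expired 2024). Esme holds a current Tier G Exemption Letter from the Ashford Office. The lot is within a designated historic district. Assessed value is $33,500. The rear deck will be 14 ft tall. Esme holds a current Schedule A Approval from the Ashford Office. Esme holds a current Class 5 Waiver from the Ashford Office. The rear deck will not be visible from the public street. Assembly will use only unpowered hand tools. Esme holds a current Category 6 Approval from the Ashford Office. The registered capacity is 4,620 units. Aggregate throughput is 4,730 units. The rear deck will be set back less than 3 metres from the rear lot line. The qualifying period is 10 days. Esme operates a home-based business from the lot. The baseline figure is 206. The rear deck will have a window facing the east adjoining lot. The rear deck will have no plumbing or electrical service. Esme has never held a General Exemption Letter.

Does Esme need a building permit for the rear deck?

All of (a)'s requirements are met (a current Category 6 Approval is held; there is no plumbing or electrical service). But applying paragraphs (f)–(k): (f) operates against (a): the lot is in a historic district. (g) would limit (f) — a current Tier G Exemption Letter is held — but (h) sets (g) aside: (h) is engaged — the qualifying period is 10 days, below the 15 days limit. (i) would limit (h) — a home-based business operates on the lot — but (j) sets (i) aside: (j) operates against (i): the baseline figure is 206, meeting the 194 threshold. (k) is not triggered (the General Exemption Letter is not current), so (j) stands. Exception (a) does not apply.
Exception (b) requires that aggregate throughput is no less than 5,180 units; but aggregate throughput is 4,730 units, short of 5,180 units, so (b) is unavailable.
Exception (c) does not apply: a window faces an adjoining lot.
Exception (d) fails — the rear setback is under 3 m.
Exception (e) fails — assessed value is $33,500, not below $33,500.
No exception applies. The general rule governs.

Yes — Esme must obtain a building permit.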